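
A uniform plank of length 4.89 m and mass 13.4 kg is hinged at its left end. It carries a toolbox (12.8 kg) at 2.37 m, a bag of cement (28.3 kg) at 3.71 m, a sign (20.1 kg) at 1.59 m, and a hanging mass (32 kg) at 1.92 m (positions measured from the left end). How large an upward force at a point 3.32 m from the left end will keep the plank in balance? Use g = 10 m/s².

F ≈ 788 N

About the left end:
Beam weight: 13.4 × 10 = 134 N down at 2.445 m → arm 2.445 m, τ = 134 × 2.445 = 327.6 N·m clockwise.
Toolbox: 12.8 × 10 = 128 N down at 2.37 m → arm 2.37 m, τ = 128 × 2.37 = 303.4 N·m clockwise.
Bag of cement: 28.3 × 10 = 283 N down at 3.71 m → arm 3.71 m, τ = 283 × 3.71 = 1050 N·m clockwise.
Sign: 20.1 × 10 = 201 N down at 1.59 m → arm 1.59 m, τ = 201 × 1.59 = 319.6 N·m clockwise.
Hanging mass: 32 × 10 = 320 N down at 1.92 m → arm 1.92 m, τ = 320 × 1.92 = 614.4 N·m clockwise.
Net moment of the loads = 2615 N·m clockwise.
The upward force F acts at a point 3.32 m from the left end, arm 3.32 m, giving F × 3.32 counterclockwise.
Balancing moments: F × 3.32 = 2615, giving F = 2615 / 3.32 = 788 N.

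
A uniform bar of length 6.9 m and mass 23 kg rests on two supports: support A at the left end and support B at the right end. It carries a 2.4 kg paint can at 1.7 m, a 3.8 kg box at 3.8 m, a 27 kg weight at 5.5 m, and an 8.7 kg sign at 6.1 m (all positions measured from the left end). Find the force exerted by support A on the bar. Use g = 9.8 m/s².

Choose support B as the axis so its reaction then has zero moment arm.
Beam weight: 23 × 9.8 = 225.4 N down at 3.45 m → arm 3.45 m, τ = 225.4 × 3.45 = 777.6 N·m counterclockwise.
Paint can: 2.4 × 9.8 = 23.52 N down at 1.7 m → arm 5.2 m, τ = 23.52 × 5.2 = 122.3 N·m counterclockwise.
Box: 3.8 × 9.8 = 37.24 N down at 3.8 m → arm 3.1 m, τ = 37.24 × 3.1 = 115.4 N·m counterclockwise.
Weight: 27 × 9.8 = 264.6 N down at 5.5 m → arm 1.4 m, τ = 264.6 × 1.4 = 370.4 N·m counterclockwise.
Sign: 8.7 × 9.8 = 85.26 N down at 6.1 m → arm 0.8 m, τ = 85.26 × 0.8 = 68.21 N·m counterclockwise.
Net load moment about support B = 1454 N·m counterclockwise.
Reaction R at support A is upward at 0 m, arm 6.9 m → moment R × 6.9 clockwise.
Balancing moments: R × 6.9 = 1454, giving R = 211 N.

R_A ≈ 211 N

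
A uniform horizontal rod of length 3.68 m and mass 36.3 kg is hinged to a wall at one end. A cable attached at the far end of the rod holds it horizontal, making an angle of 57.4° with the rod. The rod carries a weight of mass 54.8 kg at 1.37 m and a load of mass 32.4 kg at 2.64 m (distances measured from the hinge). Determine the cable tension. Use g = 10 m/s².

T ≈ 734 N

Taking torques about the hinge:
Beam weight: 36.3 × 10 = 363 N down at 1.84 m → arm 1.84 m, τ = 363 × 1.84 = 667.9 N·m clockwise.
Weight: 54.8 × 10 = 548 N down at 1.37 m → arm 1.37 m, τ = 548 × 1.37 = 750.8 N·m clockwise.
Load: 32.4 × 10 = 324 N down at 2.64 m → arm 2.64 m, τ = 324 × 2.64 = 855.4 N·m clockwise.
Total clockwise load moment = 2274 N·m.
The cable tension T acts at 3.68 m; only its component perpendicular to the rod, T sinθ, produces torque. sin 57.4° = 0.8425.
Setting net torque to zero: T × 3.68 × 0.8425 = 2274 → T = 2274 / 3.1 = 734 N.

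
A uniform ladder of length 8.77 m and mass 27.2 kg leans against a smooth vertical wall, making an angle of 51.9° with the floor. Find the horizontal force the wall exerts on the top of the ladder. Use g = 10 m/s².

About the foot of the ladder:
Ladder weight 27.2×10 = 272 N acts at 4.385 m along the ladder; its horizontal arm is 4.385·cos51.9° = 2.706 m → τ = 736 N·m clockwise.
Wall normal N acts horizontally at the top; its moment arm is the height L sinθ = 8.77·sin51.9° = 6.901 m, counterclockwise.
Setting net torque to zero: N × 6.901 = 736 → N = 107 N.

N_wall ≈ 107 N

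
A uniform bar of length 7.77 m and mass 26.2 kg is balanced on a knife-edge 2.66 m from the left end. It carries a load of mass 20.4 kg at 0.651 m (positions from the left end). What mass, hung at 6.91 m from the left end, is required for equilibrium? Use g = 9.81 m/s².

Taking torques about the knife-edge (at 2.66 m from the left end):
Beam weight: 26.2 × 9.81 = 257 N down at 3.885 m → arm 1.225 m, τ = 257 × 1.225 = 314.8 N·m clockwise.
Load: 20.4 × 9.81 = 200.1 N down at 0.651 m → arm 2.009 m, τ = 200.1 × 2.009 = 402 N·m counterclockwise.
Net moment of known loads = 87.2 N·m counterclockwise.
An unknown mass m at 6.91 m has arm 4.25 m; its moment is m·g·4.25 clockwise.
Setting net torque to zero: m × 9.81 × 4.25 = 87.2 → m = 87.2 / (9.81 × 4.25) = 2.09 kg.

m ≈ 2.09 kg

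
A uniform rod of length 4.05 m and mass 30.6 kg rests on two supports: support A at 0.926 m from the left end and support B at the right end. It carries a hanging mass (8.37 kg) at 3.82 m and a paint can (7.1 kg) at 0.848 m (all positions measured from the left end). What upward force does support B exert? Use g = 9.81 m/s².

Choose support A as the axis so its reaction then has zero moment arm.
Beam weight: 30.6 × 9.81 = 300.2 N down at 2.025 m → arm 1.099 m, τ = 300.2 × 1.099 = 329.9 N·m clockwise.
Hanging mass: 8.37 × 9.81 = 82.11 N down at 3.82 m → arm 2.894 m, τ = 82.11 × 2.894 = 237.6 N·m clockwise.
Paint can: 7.1 × 9.81 = 69.65 N down at 0.848 m → arm 0.078 m, τ = 69.65 × 0.078 = 5.433 N·m counterclockwise.
Net load moment about support A = 562.1 N·m clockwise.
Reaction R at support B is upward at 4.05 m, arm 3.124 m → moment R × 3.124 counterclockwise.
Setting net torque to zero: R × 3.124 = 562.1 → R = 180 N.

R_B ≈ 180 N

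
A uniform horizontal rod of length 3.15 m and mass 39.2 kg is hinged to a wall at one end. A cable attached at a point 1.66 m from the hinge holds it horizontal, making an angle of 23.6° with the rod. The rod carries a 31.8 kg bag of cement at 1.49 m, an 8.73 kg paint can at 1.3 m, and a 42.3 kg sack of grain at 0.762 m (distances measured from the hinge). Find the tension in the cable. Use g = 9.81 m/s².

About the hinge:
Beam weight: 39.2 × 9.81 = 384.6 N down at 1.575 m → arm 1.575 m, τ = 384.6 × 1.575 = 605.7 N·m clockwise.
Bag of cement: 31.8 × 9.81 = 312 N down at 1.49 m → arm 1.49 m, τ = 312 × 1.49 = 464.9 N·m clockwise.
Paint can: 8.73 × 9.81 = 85.64 N down at 1.3 m → arm 1.3 m, τ = 85.64 × 1.3 = 111.3 N·m clockwise.
Sack of grain: 42.3 × 9.81 = 415 N down at 0.762 m → arm 0.762 m, τ = 415 × 0.762 = 316.2 N·m clockwise.
Total clockwise load moment = 1498 N·m.
The cable tension T acts at 1.66 m; only its component perpendicular to the rod, T sinθ, produces torque. sin 23.6° = 0.4003.
Setting net torque to zero: T × 1.66 × 0.4003 = 1498 → T = 1498 / 0.6645 = 2250 N.

T ≈ 2250 N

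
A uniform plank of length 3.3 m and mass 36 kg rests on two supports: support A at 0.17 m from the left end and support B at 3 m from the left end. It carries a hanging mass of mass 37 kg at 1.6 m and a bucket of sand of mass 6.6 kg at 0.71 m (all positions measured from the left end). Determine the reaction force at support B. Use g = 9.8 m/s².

R_B ≈ 380 N

Choose support A as the axis so its reaction then has zero moment arm.
Beam weight: 36 × 9.8 = 352.8 N down at 1.65 m → arm 1.48 m, τ = 352.8 × 1.48 = 522.1 N·m clockwise.
Hanging mass: 37 × 9.8 = 362.6 N down at 1.6 m → arm 1.43 m, τ = 362.6 × 1.43 = 518.5 N·m clockwise.
Bucket of sand: 6.6 × 9.8 = 64.68 N down at 0.71 m → arm 0.54 m, τ = 64.68 × 0.54 = 34.93 N·m clockwise.
Net load moment about support A = 1076 N·m clockwise.
Reaction R at support B is upward at 3 m, arm 2.83 m → moment R × 2.83 counterclockwise.
Στ = 0 ⇒ R × 2.83 = 1076 ⇒ R = 380 N.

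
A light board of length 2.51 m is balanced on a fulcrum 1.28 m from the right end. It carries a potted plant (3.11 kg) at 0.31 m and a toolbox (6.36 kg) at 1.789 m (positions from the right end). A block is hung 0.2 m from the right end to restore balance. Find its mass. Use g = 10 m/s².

Taking torques about the fulcrum (at 1.28 m from the right end):
Potted plant: 3.11 × 10 = 31.1 N down at 0.31 m → arm 0.97 m, τ = 31.1 × 0.97 = 30.17 N·m clockwise.
Toolbox: 6.36 × 10 = 63.6 N down at 1.789 m → arm 0.509 m, τ = 63.6 × 0.509 = 32.37 N·m counterclockwise.
Net moment of known loads = 2.2 N·m counterclockwise.
An unknown mass m at 0.2 m has arm 1.08 m; its moment is m·g·1.08 clockwise.
For rotational equilibrium, m × 10 × 1.08 = 2.2, so m = 2.2 / (10 × 1.08) = 0.204 kg.

m ≈ 0.204 kg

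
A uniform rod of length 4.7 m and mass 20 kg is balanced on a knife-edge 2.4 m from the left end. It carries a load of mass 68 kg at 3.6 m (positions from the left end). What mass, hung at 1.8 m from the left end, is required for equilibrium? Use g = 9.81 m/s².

Sum moments about the knife-edge (at 2.4 m from the left end) (the support reaction has zero arm there).
Beam weight: 20 × 9.81 = 196.2 N down at 2.35 m → arm 0.05 m, τ = 196.2 × 0.05 = 9.81 N·m counterclockwise.
Load: 68 × 9.81 = 667.1 N down at 3.6 m → arm 1.2 m, τ = 667.1 × 1.2 = 800.5 N·m clockwise.
Net moment of known loads = 790.7 N·m clockwise.
An unknown mass m at 1.8 m has arm 0.6 m; its moment is m·g·0.6 counterclockwise.
Setting net torque to zero: m × 9.81 × 0.6 = 790.7 → m = 790.7 / (9.81 × 0.6) = 134 kg.

m ≈ 134 kg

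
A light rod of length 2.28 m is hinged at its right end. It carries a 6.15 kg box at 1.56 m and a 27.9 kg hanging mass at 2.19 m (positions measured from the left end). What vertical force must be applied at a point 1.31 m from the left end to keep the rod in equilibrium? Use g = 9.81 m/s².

Take moments about the right end.
Box: 6.15 × 9.81 = 60.33 N down at 1.56 m → arm 0.72 m, τ = 60.33 × 0.72 = 43.44 N·m counterclockwise.
Hanging mass: 27.9 × 9.81 = 273.7 N down at 2.19 m → arm 0.09 m, τ = 273.7 × 0.09 = 24.63 N·m counterclockwise.
Net moment of the loads = 68.07 N·m counterclockwise.
The upward force F acts at a point 1.31 m from the left end, arm 0.97 m, giving F × 0.97 clockwise.
Στ = 0 ⇒ F × 0.97 = 68.07 ⇒ F = 68.07 / 0.97 = 70.2 N.

F ≈ 70.2 N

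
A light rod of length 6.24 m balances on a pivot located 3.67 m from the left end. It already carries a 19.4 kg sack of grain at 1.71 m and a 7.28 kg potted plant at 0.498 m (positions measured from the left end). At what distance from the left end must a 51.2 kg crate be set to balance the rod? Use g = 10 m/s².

x ≈ 4.86 m from the left end

Take moments about the pivot (at 3.67 m from the left end).
Sack of grain: 19.4 × 10 = 194 N down at 1.71 m → arm 1.96 m, τ = 194 × 1.96 = 380.2 N·m counterclockwise.
Potted plant: 7.28 × 10 = 72.8 N down at 0.498 m → arm 3.172 m, τ = 72.8 × 3.172 = 230.9 N·m counterclockwise.
Net moment of existing loads = 611.1 N·m counterclockwise.
The crate weighs 51.2 × 10 = 512 N and must supply an equal clockwise moment, so its lever arm about the pivot is 611.1 / 512 = 1.19 m.
That puts it at 3.67 + 1.19 = 4.86 m from the left end.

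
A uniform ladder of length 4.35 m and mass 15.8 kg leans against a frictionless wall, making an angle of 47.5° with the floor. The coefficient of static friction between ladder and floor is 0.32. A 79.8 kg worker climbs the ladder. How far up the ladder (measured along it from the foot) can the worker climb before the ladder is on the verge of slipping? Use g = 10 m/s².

Choose the foot of the ladder as the axis so the floor normal and friction both act there and drop out.
Ladder weight 15.8×10 = 158 N acts at 2.175 m along the ladder; its horizontal arm is 2.175·cos47.5° = 1.469 m → τ = 232.1 N·m clockwise.
Worker weight 79.8×10 = 798 N at distance d → arm d·cos47.5° → τ = 798·d·0.6756 clockwise.
Wall normal N at the top has arm L sinθ = 3.207 m counterclockwise, so Στ = 0 gives N·3.207 = 232.1 + 539.1·d.
ΣFy = 0 ⇒ N_floor = 956 N, so the maximum friction is μ_s·N_floor = 0.32×956 = 305.9 N. ΣFx = 0 ⇒ N_wall = f, so at the slipping point N = 305.9 N.
Substituting: 305.9×3.207 = 232.1 + 539.1·d ⇒ d = (981 − 232.1) / 539.1 = 1.39 m.

d ≈ 1.39 m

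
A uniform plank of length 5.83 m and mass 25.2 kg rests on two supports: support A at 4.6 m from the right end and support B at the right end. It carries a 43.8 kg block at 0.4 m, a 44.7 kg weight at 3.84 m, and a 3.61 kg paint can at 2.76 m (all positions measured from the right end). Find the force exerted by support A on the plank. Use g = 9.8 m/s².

Taking torques about support B:
Beam weight: 25.2 × 9.8 = 247 N down at 2.915 m → arm 2.915 m, τ = 247 × 2.915 = 720 N·m counterclockwise.
Block: 43.8 × 9.8 = 429.2 N down at 0.4 m → arm 0.4 m, τ = 429.2 × 0.4 = 171.7 N·m counterclockwise.
Weight: 44.7 × 9.8 = 438.1 N down at 3.84 m → arm 3.84 m, τ = 438.1 × 3.84 = 1682 N·m counterclockwise.
Paint can: 3.61 × 9.8 = 35.38 N down at 2.76 m → arm 2.76 m, τ = 35.38 × 2.76 = 97.65 N·m counterclockwise.
Net load moment about support B = 2671 N·m counterclockwise.
Reaction R at support A is upward at 4.6 m, arm 4.6 m → moment R × 4.6 clockwise.
For rotational equilibrium, R × 4.6 = 2671, so R = 581 N.

R_A ≈ 581 N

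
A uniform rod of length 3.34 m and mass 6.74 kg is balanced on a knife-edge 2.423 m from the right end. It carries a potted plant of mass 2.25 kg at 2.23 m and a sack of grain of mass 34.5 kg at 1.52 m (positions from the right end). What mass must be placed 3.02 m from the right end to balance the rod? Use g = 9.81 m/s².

m ≈ 61.4 kg

Choose the knife-edge (at 2.423 m from the right end) as the axis so the support reaction has zero arm there.
Beam weight: 6.74 × 9.81 = 66.12 N down at 1.67 m → arm 0.753 m, τ = 66.12 × 0.753 = 49.79 N·m clockwise.
Potted plant: 2.25 × 9.81 = 22.07 N down at 2.23 m → arm 0.193 m, τ = 22.07 × 0.193 = 4.26 N·m clockwise.
Sack of grain: 34.5 × 9.81 = 338.4 N down at 1.52 m → arm 0.903 m, τ = 338.4 × 0.903 = 305.6 N·m clockwise.
Net moment of known loads = 359.7 N·m clockwise.
An unknown mass m at 3.02 m has arm 0.597 m; its moment is m·g·0.597 counterclockwise.
For rotational equilibrium, m × 9.81 × 0.597 = 359.7, so m = 359.7 / (9.81 × 0.597) = 61.4 kg.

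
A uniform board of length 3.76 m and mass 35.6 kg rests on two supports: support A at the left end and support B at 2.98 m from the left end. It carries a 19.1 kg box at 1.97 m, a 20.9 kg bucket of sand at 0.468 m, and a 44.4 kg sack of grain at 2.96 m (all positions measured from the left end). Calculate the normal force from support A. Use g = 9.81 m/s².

R_A ≈ 368 N

Choose support B as the axis so its reaction then has zero moment arm.
Beam weight: 35.6 × 9.81 = 349.2 N down at 1.88 m → arm 1.1 m, τ = 349.2 × 1.1 = 384.1 N·m counterclockwise.
Box: 19.1 × 9.81 = 187.4 N down at 1.97 m → arm 1.01 m, τ = 187.4 × 1.01 = 189.3 N·m counterclockwise.
Bucket of sand: 20.9 × 9.81 = 205 N down at 0.468 m → arm 2.512 m, τ = 205 × 2.512 = 515 N·m counterclockwise.
Sack of grain: 44.4 × 9.81 = 435.6 N down at 2.96 m → arm 0.02 m, τ = 435.6 × 0.02 = 8.712 N·m counterclockwise.
Net load moment about support B = 1097 N·m counterclockwise.
Reaction R at support A is upward at 0 m, arm 2.98 m → moment R × 2.98 clockwise.
Setting net torque to zero: R × 2.98 = 1097 → R = 368 N.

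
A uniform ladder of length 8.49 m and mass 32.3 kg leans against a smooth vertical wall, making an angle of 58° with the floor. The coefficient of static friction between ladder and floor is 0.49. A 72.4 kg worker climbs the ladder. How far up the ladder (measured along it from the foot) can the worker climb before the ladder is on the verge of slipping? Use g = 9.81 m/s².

d ≈ 7.73 m

Take moments about the foot of the ladder.
Ladder weight 32.3×9.81 = 316.9 N acts at 4.245 m along the ladder; its horizontal arm is 4.245·cos58° = 2.25 m → τ = 713 N·m clockwise.
Worker weight 72.4×9.81 = 710.2 N at distance d → arm d·cos58° → τ = 710.2·d·0.5299 clockwise.
Wall normal N at the top has arm L sinθ = 7.2 m counterclockwise, so Στ = 0 gives N·7.2 = 713 + 376.3·d.
ΣFy = 0 ⇒ N_floor = 1027 N, so the maximum friction is μ_s·N_floor = 0.49×1027 = 503.2 N. ΣFx = 0 ⇒ N_wall = f, so at the slipping point N = 503.2 N.
Substituting: 503.2×7.2 = 713 + 376.3·d ⇒ d = (3623 − 713) / 376.3 = 7.73 m.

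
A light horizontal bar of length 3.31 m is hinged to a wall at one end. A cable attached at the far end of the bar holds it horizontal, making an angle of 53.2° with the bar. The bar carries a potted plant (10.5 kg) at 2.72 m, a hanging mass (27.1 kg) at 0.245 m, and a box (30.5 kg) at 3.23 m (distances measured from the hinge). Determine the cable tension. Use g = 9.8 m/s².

Sum moments about the hinge (the unknown hinge reaction has zero arm there).
Potted plant: 10.5 × 9.8 = 102.9 N down at 2.72 m → arm 2.72 m, τ = 102.9 × 2.72 = 279.9 N·m clockwise.
Hanging mass: 27.1 × 9.8 = 265.6 N down at 0.245 m → arm 0.245 m, τ = 265.6 × 0.245 = 65.07 N·m clockwise.
Box: 30.5 × 9.8 = 298.9 N down at 3.23 m → arm 3.23 m, τ = 298.9 × 3.23 = 965.4 N·m clockwise.
Total clockwise load moment = 1310 N·m.
The cable tension T acts at 3.31 m; only its component perpendicular to the bar, T sinθ, produces torque. sin 53.2° = 0.8007.
Setting net torque to zero: T × 3.31 × 0.8007 = 1310 → T = 1310 / 2.65 = 494 N.

T ≈ 494 N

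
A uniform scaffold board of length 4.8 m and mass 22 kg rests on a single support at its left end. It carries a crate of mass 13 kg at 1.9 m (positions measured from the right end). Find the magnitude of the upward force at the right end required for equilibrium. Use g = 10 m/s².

Taking torques about the left end:
Beam weight: 22 × 10 = 220 N down at 2.4 m → arm 2.4 m, τ = 220 × 2.4 = 528 N·m clockwise.
Crate: 13 × 10 = 130 N down at 1.9 m → arm 2.9 m, τ = 130 × 2.9 = 377 N·m clockwise.
Net moment of the loads = 905 N·m clockwise.
The upward force F acts at the right end, arm 4.8 m, giving F × 4.8 counterclockwise.
Setting net torque to zero: F × 4.8 = 905 → F = 905 / 4.8 = 189 N.

F ≈ 189 N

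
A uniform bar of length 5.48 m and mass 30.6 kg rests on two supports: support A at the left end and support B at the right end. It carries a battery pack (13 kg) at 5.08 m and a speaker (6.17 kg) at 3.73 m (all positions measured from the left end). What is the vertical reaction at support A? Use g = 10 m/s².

About support B:
Beam weight: 30.6 × 10 = 306 N down at 2.74 m → arm 2.74 m, τ = 306 × 2.74 = 838.4 N·m counterclockwise.
Battery pack: 13 × 10 = 130 N down at 5.08 m → arm 0.4 m, τ = 130 × 0.4 = 52 N·m counterclockwise.
Speaker: 6.17 × 10 = 61.7 N down at 3.73 m → arm 1.75 m, τ = 61.7 × 1.75 = 108 N·m counterclockwise.
Net load moment about support B = 998.4 N·m counterclockwise.
Reaction R at support A is upward at 0 m, arm 5.48 m → moment R × 5.48 clockwise.
For rotational equilibrium, R × 5.48 = 998.4, so R = 182 N.

R_A ≈ 182 N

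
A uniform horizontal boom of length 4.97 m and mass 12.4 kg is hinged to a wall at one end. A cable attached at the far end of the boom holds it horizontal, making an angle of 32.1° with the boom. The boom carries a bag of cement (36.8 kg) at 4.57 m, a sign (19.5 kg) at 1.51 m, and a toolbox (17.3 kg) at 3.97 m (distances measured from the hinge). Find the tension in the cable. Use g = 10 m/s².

Choose the hinge as the axis so the unknown hinge reaction has zero arm there.
Beam weight: 12.4 × 10 = 124 N down at 2.485 m → arm 2.485 m, τ = 124 × 2.485 = 308.1 N·m clockwise.
Bag of cement: 36.8 × 10 = 368 N down at 4.57 m → arm 4.57 m, τ = 368 × 4.57 = 1682 N·m clockwise.
Sign: 19.5 × 10 = 195 N down at 1.51 m → arm 1.51 m, τ = 195 × 1.51 = 294.4 N·m clockwise.
Toolbox: 17.3 × 10 = 173 N down at 3.97 m → arm 3.97 m, τ = 173 × 3.97 = 686.8 N·m clockwise.
Total clockwise load moment = 2971 N·m.
The cable tension T acts at 4.97 m; only its component perpendicular to the boom, T sinθ, produces torque. sin 32.1° = 0.5314.
Balancing moments: T × 4.97 × 0.5314 = 2971, giving T = 2971 / 2.641 = 1120 N.

T ≈ 1120 N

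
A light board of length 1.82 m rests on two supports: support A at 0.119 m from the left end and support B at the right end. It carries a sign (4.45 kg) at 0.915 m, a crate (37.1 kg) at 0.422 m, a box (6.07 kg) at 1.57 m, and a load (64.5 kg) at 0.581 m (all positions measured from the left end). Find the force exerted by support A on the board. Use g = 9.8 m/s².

R_A ≈ 791 N

About support B:
Sign: 4.45 × 9.8 = 43.61 N down at 0.915 m → arm 0.905 m, τ = 43.61 × 0.905 = 39.47 N·m counterclockwise.
Crate: 37.1 × 9.8 = 363.6 N down at 0.422 m → arm 1.398 m, τ = 363.6 × 1.398 = 508.3 N·m counterclockwise.
Box: 6.07 × 9.8 = 59.49 N down at 1.57 m → arm 0.25 m, τ = 59.49 × 0.25 = 14.87 N·m counterclockwise.
Load: 64.5 × 9.8 = 632.1 N down at 0.581 m → arm 1.239 m, τ = 632.1 × 1.239 = 783.2 N·m counterclockwise.
Net load moment about support B = 1346 N·m counterclockwise.
Reaction R at support A is upward at 0.119 m, arm 1.701 m → moment R × 1.701 clockwise.
For rotational equilibrium, R × 1.701 = 1346, so R = 791 N.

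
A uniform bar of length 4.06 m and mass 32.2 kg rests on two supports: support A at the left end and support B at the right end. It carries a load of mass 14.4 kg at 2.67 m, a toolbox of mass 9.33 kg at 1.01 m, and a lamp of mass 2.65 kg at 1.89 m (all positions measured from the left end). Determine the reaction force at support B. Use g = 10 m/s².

Choose support A as the axis so its reaction then has zero moment arm.
Beam weight: 32.2 × 10 = 322 N down at 2.03 m → arm 2.03 m, τ = 322 × 2.03 = 653.7 N·m clockwise.
Load: 14.4 × 10 = 144 N down at 2.67 m → arm 2.67 m, τ = 144 × 2.67 = 384.5 N·m clockwise.
Toolbox: 9.33 × 10 = 93.3 N down at 1.01 m → arm 1.01 m, τ = 93.3 × 1.01 = 94.23 N·m clockwise.
Lamp: 2.65 × 10 = 26.5 N down at 1.89 m → arm 1.89 m, τ = 26.5 × 1.89 = 50.09 N·m clockwise.
Net load moment about support A = 1183 N·m clockwise.
Reaction R at support B is upward at 4.06 m, arm 4.06 m → moment R × 4.06 counterclockwise.
For rotational equilibrium, R × 4.06 = 1183, so R = 291 N.

R_B ≈ 291 N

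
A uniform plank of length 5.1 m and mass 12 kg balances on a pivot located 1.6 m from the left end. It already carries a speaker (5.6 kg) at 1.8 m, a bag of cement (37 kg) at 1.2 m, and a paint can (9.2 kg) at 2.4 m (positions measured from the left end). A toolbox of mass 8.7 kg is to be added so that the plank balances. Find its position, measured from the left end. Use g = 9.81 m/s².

x ≈ 1.02 m from the left end

About the pivot (at 1.6 m from the left end):
Beam weight: 12 × 9.81 = 117.7 N down at 2.55 m → arm 0.95 m, τ = 117.7 × 0.95 = 111.8 N·m clockwise.
Speaker: 5.6 × 9.81 = 54.94 N down at 1.8 m → arm 0.2 m, τ = 54.94 × 0.2 = 10.99 N·m clockwise.
Bag of cement: 37 × 9.81 = 363 N down at 1.2 m → arm 0.4 m, τ = 363 × 0.4 = 145.2 N·m counterclockwise.
Paint can: 9.2 × 9.81 = 90.25 N down at 2.4 m → arm 0.8 m, τ = 90.25 × 0.8 = 72.2 N·m clockwise.
Net moment of existing loads = 49.79 N·m clockwise.
The toolbox weighs 8.7 × 9.81 = 85.35 N and must supply an equal counterclockwise moment, so its lever arm about the pivot is 49.79 / 85.35 = 0.583 m.
That puts it at 1.6 − 0.583 = 1.02 m from the left end.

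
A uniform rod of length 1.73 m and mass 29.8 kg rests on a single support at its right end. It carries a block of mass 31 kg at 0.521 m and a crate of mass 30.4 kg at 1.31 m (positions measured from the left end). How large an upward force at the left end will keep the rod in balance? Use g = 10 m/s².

F ≈ 439 N

Taking torques about the right end:
Beam weight: 29.8 × 10 = 298 N down at 0.865 m → arm 0.865 m, τ = 298 × 0.865 = 257.8 N·m counterclockwise.
Block: 31 × 10 = 310 N down at 0.521 m → arm 1.209 m, τ = 310 × 1.209 = 374.8 N·m counterclockwise.
Crate: 30.4 × 10 = 304 N down at 1.31 m → arm 0.42 m, τ = 304 × 0.42 = 127.7 N·m counterclockwise.
Net moment of the loads = 760.3 N·m counterclockwise.
The upward force F acts at the left end, arm 1.73 m, giving F × 1.73 clockwise.
Στ = 0 ⇒ F × 1.73 = 760.3 ⇒ F = 760.3 / 1.73 = 439 N.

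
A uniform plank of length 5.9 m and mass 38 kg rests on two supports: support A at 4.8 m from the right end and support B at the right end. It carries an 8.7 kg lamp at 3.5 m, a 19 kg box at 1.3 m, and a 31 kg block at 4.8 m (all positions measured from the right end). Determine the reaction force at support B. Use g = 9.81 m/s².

Take moments about support A.
Beam weight: 38 × 9.81 = 372.8 N down at 2.95 m → arm 1.85 m, τ = 372.8 × 1.85 = 689.7 N·m clockwise.
Lamp: 8.7 × 9.81 = 85.35 N down at 3.5 m → arm 1.3 m, τ = 85.35 × 1.3 = 111 N·m clockwise.
Box: 19 × 9.81 = 186.4 N down at 1.3 m → arm 3.5 m, τ = 186.4 × 3.5 = 652.4 N·m clockwise.
Block: acts at the support A, moment arm 0 → no torque.
Net load moment about support A = 1453 N·m clockwise.
Reaction R at support B is upward at 0 m, arm 4.8 m → moment R × 4.8 counterclockwise.
Balancing moments: R × 4.8 = 1453, giving R = 303 N.

R_B ≈ 303 N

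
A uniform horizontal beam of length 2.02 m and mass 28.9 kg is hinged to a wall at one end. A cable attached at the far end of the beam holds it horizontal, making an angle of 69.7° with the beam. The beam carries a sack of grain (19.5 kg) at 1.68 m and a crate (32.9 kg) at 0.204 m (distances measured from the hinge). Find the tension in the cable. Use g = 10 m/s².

T ≈ 362 N

About the hinge:
Beam weight: 28.9 × 10 = 289 N down at 1.01 m → arm 1.01 m, τ = 289 × 1.01 = 291.9 N·m clockwise.
Sack of grain: 19.5 × 10 = 195 N down at 1.68 m → arm 1.68 m, τ = 195 × 1.68 = 327.6 N·m clockwise.
Crate: 32.9 × 10 = 329 N down at 0.204 m → arm 0.204 m, τ = 329 × 0.204 = 67.12 N·m clockwise.
Total clockwise load moment = 686.6 N·m.
The cable tension T acts at 2.02 m; only its component perpendicular to the beam, T sinθ, produces torque. sin 69.7° = 0.9379.
Setting net torque to zero: T × 2.02 × 0.9379 = 686.6 → T = 686.6 / 1.895 = 362 N.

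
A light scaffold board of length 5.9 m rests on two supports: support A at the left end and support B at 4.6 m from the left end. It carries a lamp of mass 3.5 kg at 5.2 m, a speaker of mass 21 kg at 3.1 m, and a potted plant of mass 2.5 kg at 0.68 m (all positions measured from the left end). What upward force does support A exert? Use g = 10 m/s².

Take moments about support B.
Lamp: 3.5 × 10 = 35 N down at 5.2 m → arm 0.6 m, τ = 35 × 0.6 = 21 N·m clockwise.
Speaker: 21 × 10 = 210 N down at 3.1 m → arm 1.5 m, τ = 210 × 1.5 = 315 N·m counterclockwise.
Potted plant: 2.5 × 10 = 25 N down at 0.68 m → arm 3.92 m, τ = 25 × 3.92 = 98 N·m counterclockwise.
Net load moment about support B = 392 N·m counterclockwise.
Reaction R at support A is upward at 0 m, arm 4.6 m → moment R × 4.6 clockwise.
Balancing moments: R × 4.6 = 392, giving R = 85.2 N.

R_A ≈ 85.2 N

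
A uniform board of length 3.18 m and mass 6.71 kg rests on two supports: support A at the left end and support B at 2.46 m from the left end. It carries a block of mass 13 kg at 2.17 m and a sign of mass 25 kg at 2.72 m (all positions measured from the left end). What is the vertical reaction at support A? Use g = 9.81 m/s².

Choose support B as the axis so its reaction then has zero moment arm.
Beam weight: 6.71 × 9.81 = 65.83 N down at 1.59 m → arm 0.87 m, τ = 65.83 × 0.87 = 57.27 N·m counterclockwise.
Block: 13 × 9.81 = 127.5 N down at 2.17 m → arm 0.29 m, τ = 127.5 × 0.29 = 36.97 N·m counterclockwise.
Sign: 25 × 9.81 = 245.2 N down at 2.72 m → arm 0.26 m, τ = 245.2 × 0.26 = 63.75 N·m clockwise.
Net load moment about support B = 30.49 N·m counterclockwise.
Reaction R at support A is upward at 0 m, arm 2.46 m → moment R × 2.46 clockwise.
For rotational equilibrium, R × 2.46 = 30.49, so R = 12.4 N.

R_A ≈ 12.4 N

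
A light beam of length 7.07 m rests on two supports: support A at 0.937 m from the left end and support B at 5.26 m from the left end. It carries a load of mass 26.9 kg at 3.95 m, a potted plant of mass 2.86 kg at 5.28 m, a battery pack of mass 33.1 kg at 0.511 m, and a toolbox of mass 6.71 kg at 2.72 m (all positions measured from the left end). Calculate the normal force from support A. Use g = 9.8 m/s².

About support B:
Load: 26.9 × 9.8 = 263.6 N down at 3.95 m → arm 1.31 m, τ = 263.6 × 1.31 = 345.3 N·m counterclockwise.
Potted plant: 2.86 × 9.8 = 28.03 N down at 5.28 m → arm 0.02 m, τ = 28.03 × 0.02 = 0.5606 N·m clockwise.
Battery pack: 33.1 × 9.8 = 324.4 N down at 0.511 m → arm 4.749 m, τ = 324.4 × 4.749 = 1541 N·m counterclockwise.
Toolbox: 6.71 × 9.8 = 65.76 N down at 2.72 m → arm 2.54 m, τ = 65.76 × 2.54 = 167 N·m counterclockwise.
Net load moment about support B = 2053 N·m counterclockwise.
Reaction R at support A is upward at 0.937 m, arm 4.323 m → moment R × 4.323 clockwise.
Balancing moments: R × 4.323 = 2053, giving R = 475 N.

R_A ≈ 475 N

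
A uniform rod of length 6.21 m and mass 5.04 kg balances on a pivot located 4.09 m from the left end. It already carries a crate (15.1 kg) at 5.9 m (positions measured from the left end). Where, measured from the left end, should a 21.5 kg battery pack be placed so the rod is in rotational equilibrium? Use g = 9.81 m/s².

Sum moments about the pivot (at 4.09 m from the left end) (the support reaction has zero arm there).
Beam weight: 5.04 × 9.81 = 49.44 N down at 3.105 m → arm 0.985 m, τ = 49.44 × 0.985 = 48.7 N·m counterclockwise.
Crate: 15.1 × 9.81 = 148.1 N down at 5.9 m → arm 1.81 m, τ = 148.1 × 1.81 = 268.1 N·m clockwise.
Net moment of existing loads = 219.4 N·m clockwise.
The battery pack weighs 21.5 × 9.81 = 210.9 N and must supply an equal counterclockwise moment, so its lever arm about the pivot is 219.4 / 210.9 = 1.04 m.
That puts it at 4.09 − 1.04 = 3.05 m from the left end.

x ≈ 3.05 m from the left end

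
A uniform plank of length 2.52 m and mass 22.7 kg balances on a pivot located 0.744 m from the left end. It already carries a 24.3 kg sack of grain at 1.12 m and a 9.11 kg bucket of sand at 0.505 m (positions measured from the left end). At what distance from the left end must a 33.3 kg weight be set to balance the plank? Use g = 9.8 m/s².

x ≈ 0.183 m from the left end

Sum moments about the pivot (at 0.744 m from the left end) (the support reaction has zero arm there).
Beam weight: 22.7 × 9.8 = 222.5 N down at 1.26 m → arm 0.516 m, τ = 222.5 × 0.516 = 114.8 N·m clockwise.
Sack of grain: 24.3 × 9.8 = 238.1 N down at 1.12 m → arm 0.376 m, τ = 238.1 × 0.376 = 89.53 N·m clockwise.
Bucket of sand: 9.11 × 9.8 = 89.28 N down at 0.505 m → arm 0.239 m, τ = 89.28 × 0.239 = 21.34 N·m counterclockwise.
Net moment of existing loads = 183 N·m clockwise.
The weight weighs 33.3 × 9.8 = 326.3 N and must supply an equal counterclockwise moment, so its lever arm about the pivot is 183 / 326.3 = 0.561 m.
That puts it at 0.744 − 0.561 = 0.183 m from the left end.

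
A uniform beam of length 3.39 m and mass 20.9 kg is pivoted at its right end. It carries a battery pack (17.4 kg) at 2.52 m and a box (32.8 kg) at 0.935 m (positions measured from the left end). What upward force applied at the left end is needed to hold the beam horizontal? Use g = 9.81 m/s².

Take moments about the right end.
Beam weight: 20.9 × 9.81 = 205 N down at 1.695 m → arm 1.695 m, τ = 205 × 1.695 = 347.5 N·m counterclockwise.
Battery pack: 17.4 × 9.81 = 170.7 N down at 2.52 m → arm 0.87 m, τ = 170.7 × 0.87 = 148.5 N·m counterclockwise.
Box: 32.8 × 9.81 = 321.8 N down at 0.935 m → arm 2.455 m, τ = 321.8 × 2.455 = 790 N·m counterclockwise.
Net moment of the loads = 1286 N·m counterclockwise.
The upward force F acts at the left end, arm 3.39 m, giving F × 3.39 clockwise.
Setting net torque to zero: F × 3.39 = 1286 → F = 1286 / 3.39 = 379 N.

F ≈ 379 N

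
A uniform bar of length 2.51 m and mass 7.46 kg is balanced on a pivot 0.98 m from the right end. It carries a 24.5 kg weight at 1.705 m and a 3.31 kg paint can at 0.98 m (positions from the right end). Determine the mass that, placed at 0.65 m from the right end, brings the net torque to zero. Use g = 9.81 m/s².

m ≈ 60 kg

About the pivot (at 0.98 m from the right end):
Beam weight: 7.46 × 9.81 = 73.18 N down at 1.255 m → arm 0.275 m, τ = 73.18 × 0.275 = 20.12 N·m counterclockwise.
Weight: 24.5 × 9.81 = 240.3 N down at 1.705 m → arm 0.725 m, τ = 240.3 × 0.725 = 174.2 N·m counterclockwise.
Paint can: acts at the pivot, moment arm 0 → no torque.
Net moment of known loads = 194.3 N·m counterclockwise.
An unknown mass m at 0.65 m has arm 0.33 m; its moment is m·g·0.33 clockwise.
Setting net torque to zero: m × 9.81 × 0.33 = 194.3 → m = 194.3 / (9.81 × 0.33) = 60 kg.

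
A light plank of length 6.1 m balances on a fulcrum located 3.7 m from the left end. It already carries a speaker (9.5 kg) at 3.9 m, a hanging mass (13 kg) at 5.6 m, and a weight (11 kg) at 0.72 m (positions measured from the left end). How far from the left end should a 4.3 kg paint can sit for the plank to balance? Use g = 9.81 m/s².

x ≈ 5.14 m from the left end

Sum moments about the fulcrum (at 3.7 m from the left end) (the support reaction has zero arm there).
Speaker: 9.5 × 9.81 = 93.2 N down at 3.9 m → arm 0.2 m, τ = 93.2 × 0.2 = 18.64 N·m clockwise.
Hanging mass: 13 × 9.81 = 127.5 N down at 5.6 m → arm 1.9 m, τ = 127.5 × 1.9 = 242.2 N·m clockwise.
Weight: 11 × 9.81 = 107.9 N down at 0.72 m → arm 2.98 m, τ = 107.9 × 2.98 = 321.5 N·m counterclockwise.
Net moment of existing loads = 60.66 N·m counterclockwise.
The paint can weighs 4.3 × 9.81 = 42.18 N and must supply an equal clockwise moment, so its lever arm about the fulcrum is 60.66 / 42.18 = 1.44 m.
That puts it at 3.7 + 1.44 = 5.14 m from the left end.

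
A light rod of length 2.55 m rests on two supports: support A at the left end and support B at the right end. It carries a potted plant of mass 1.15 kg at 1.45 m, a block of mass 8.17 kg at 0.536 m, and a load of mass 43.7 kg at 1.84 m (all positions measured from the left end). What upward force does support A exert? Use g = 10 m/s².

R_A ≈ 191 N

Taking torques about support B:
Potted plant: 1.15 × 10 = 11.5 N down at 1.45 m → arm 1.1 m, τ = 11.5 × 1.1 = 12.65 N·m counterclockwise.
Block: 8.17 × 10 = 81.7 N down at 0.536 m → arm 2.014 m, τ = 81.7 × 2.014 = 164.5 N·m counterclockwise.
Load: 43.7 × 10 = 437 N down at 1.84 m → arm 0.71 m, τ = 437 × 0.71 = 310.3 N·m counterclockwise.
Net load moment about support B = 487.5 N·m counterclockwise.
Reaction R at support A is upward at 0 m, arm 2.55 m → moment R × 2.55 clockwise.
Στ = 0 ⇒ R × 2.55 = 487.5 ⇒ R = 191 N.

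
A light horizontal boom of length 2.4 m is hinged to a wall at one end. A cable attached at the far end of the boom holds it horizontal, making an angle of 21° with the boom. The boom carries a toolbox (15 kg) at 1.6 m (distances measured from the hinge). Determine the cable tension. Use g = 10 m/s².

Take moments about the hinge.
Toolbox: 15 × 10 = 150 N down at 1.6 m → arm 1.6 m, τ = 150 × 1.6 = 240 N·m clockwise.
Total clockwise load moment = 240 N·m.
The cable tension T acts at 2.4 m; only its component perpendicular to the boom, T sinθ, produces torque. sin 21° = 0.3584.
For rotational equilibrium, T × 2.4 × 0.3584 = 240, so T = 240 / 0.8602 = 279 N.

T ≈ 279 N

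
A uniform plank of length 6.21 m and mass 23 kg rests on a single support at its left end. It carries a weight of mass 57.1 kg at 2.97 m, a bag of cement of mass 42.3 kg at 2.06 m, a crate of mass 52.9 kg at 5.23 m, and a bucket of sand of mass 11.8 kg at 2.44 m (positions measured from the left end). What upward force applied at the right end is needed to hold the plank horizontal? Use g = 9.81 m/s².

Take moments about the left end.
Beam weight: 23 × 9.81 = 225.6 N down at 3.105 m → arm 3.105 m, τ = 225.6 × 3.105 = 700.5 N·m clockwise.
Weight: 57.1 × 9.81 = 560.2 N down at 2.97 m → arm 2.97 m, τ = 560.2 × 2.97 = 1664 N·m clockwise.
Bag of cement: 42.3 × 9.81 = 415 N down at 2.06 m → arm 2.06 m, τ = 415 × 2.06 = 854.9 N·m clockwise.
Crate: 52.9 × 9.81 = 518.9 N down at 5.23 m → arm 5.23 m, τ = 518.9 × 5.23 = 2714 N·m clockwise.
Bucket of sand: 11.8 × 9.81 = 115.8 N down at 2.44 m → arm 2.44 m, τ = 115.8 × 2.44 = 282.6 N·m clockwise.
Net moment of the loads = 6216 N·m clockwise.
The upward force F acts at the right end, arm 6.21 m, giving F × 6.21 counterclockwise.
Setting net torque to zero: F × 6.21 = 6216 → F = 6216 / 6.21 = 1000 N.

F ≈ 1000 N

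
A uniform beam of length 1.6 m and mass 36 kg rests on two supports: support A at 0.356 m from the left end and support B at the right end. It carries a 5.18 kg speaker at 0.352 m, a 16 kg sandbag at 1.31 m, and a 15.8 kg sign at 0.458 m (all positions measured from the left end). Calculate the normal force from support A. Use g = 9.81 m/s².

R_A ≈ 457 N

About support B:
Beam weight: 36 × 9.81 = 353.2 N down at 0.8 m → arm 0.8 m, τ = 353.2 × 0.8 = 282.6 N·m counterclockwise.
Speaker: 5.18 × 9.81 = 50.82 N down at 0.352 m → arm 1.248 m, τ = 50.82 × 1.248 = 63.42 N·m counterclockwise.
Sandbag: 16 × 9.81 = 157 N down at 1.31 m → arm 0.29 m, τ = 157 × 0.29 = 45.53 N·m counterclockwise.
Sign: 15.8 × 9.81 = 155 N down at 0.458 m → arm 1.142 m, τ = 155 × 1.142 = 177 N·m counterclockwise.
Net load moment about support B = 568.6 N·m counterclockwise.
Reaction R at support A is upward at 0.356 m, arm 1.244 m → moment R × 1.244 clockwise.
Setting net torque to zero: R × 1.244 = 568.6 → R = 457 N.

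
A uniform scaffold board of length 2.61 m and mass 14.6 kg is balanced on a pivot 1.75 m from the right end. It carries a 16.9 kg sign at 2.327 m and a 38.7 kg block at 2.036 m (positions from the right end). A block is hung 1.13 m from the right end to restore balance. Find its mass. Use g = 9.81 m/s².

Taking torques about the pivot (at 1.75 m from the right end):
Beam weight: 14.6 × 9.81 = 143.2 N down at 1.305 m → arm 0.445 m, τ = 143.2 × 0.445 = 63.72 N·m clockwise.
Sign: 16.9 × 9.81 = 165.8 N down at 2.327 m → arm 0.577 m, τ = 165.8 × 0.577 = 95.67 N·m counterclockwise.
Block: 38.7 × 9.81 = 379.6 N down at 2.036 m → arm 0.286 m, τ = 379.6 × 0.286 = 108.6 N·m counterclockwise.
Net moment of known loads = 140.6 N·m counterclockwise.
An unknown mass m at 1.13 m has arm 0.62 m; its moment is m·g·0.62 clockwise.
For rotational equilibrium, m × 9.81 × 0.62 = 140.6, so m = 140.6 / (9.81 × 0.62) = 23.1 kg.

m ≈ 23.1 kg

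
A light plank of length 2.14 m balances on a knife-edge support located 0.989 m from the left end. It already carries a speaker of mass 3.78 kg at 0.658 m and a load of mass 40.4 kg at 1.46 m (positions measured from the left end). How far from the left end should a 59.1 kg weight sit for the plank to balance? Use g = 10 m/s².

Take moments about the knife-edge support (at 0.989 m from the left end).
Speaker: 3.78 × 10 = 37.8 N down at 0.658 m → arm 0.331 m, τ = 37.8 × 0.331 = 12.51 N·m counterclockwise.
Load: 40.4 × 10 = 404 N down at 1.46 m → arm 0.471 m, τ = 404 × 0.471 = 190.3 N·m clockwise.
Net moment of existing loads = 177.8 N·m clockwise.
The weight weighs 59.1 × 10 = 591 N and must supply an equal counterclockwise moment, so its lever arm about the knife-edge support is 177.8 / 591 = 0.301 m.
That puts it at 0.989 − 0.301 = 0.688 m from the left end.

x ≈ 0.688 m from the left end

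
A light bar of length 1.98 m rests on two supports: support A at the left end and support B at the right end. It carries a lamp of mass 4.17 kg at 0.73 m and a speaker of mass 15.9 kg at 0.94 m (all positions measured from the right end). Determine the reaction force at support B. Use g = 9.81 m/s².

Choose support A as the axis so its reaction then has zero moment arm.
Lamp: 4.17 × 9.81 = 40.91 N down at 0.73 m → arm 1.25 m, τ = 40.91 × 1.25 = 51.14 N·m clockwise.
Speaker: 15.9 × 9.81 = 156 N down at 0.94 m → arm 1.04 m, τ = 156 × 1.04 = 162.2 N·m clockwise.
Net load moment about support A = 213.3 N·m clockwise.
Reaction R at support B is upward at 0 m, arm 1.98 m → moment R × 1.98 counterclockwise.
Setting net torque to zero: R × 1.98 = 213.3 → R = 108 N.

R_B ≈ 108 N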